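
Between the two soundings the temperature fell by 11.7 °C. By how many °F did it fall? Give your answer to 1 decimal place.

21.1 °F

Converting a difference, only the 9/5 scale factor applies: Δ°F = 11.7 × 1.8 = 21.1 °F.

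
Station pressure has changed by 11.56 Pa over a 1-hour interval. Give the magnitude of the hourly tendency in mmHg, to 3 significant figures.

0.0867 mmHg per hour

11.56 Pa / 1 h × 0.00750062 mmHg/Pa = 0.0867 mmHg/h.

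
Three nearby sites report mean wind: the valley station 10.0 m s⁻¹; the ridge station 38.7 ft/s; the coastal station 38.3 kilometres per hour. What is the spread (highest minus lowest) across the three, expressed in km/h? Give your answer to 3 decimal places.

6.465 km/h

the valley station: 10.0 m/s = 36.00000 km/h.
the ridge station: 38.7 ft/s = 42.46474 km/h.
Spread: 42.46474 − 36.00000 = 6.465 km/h.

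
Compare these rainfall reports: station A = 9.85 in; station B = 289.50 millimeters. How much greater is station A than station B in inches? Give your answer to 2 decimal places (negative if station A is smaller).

station B: 289.50 mm = 11.3976 in.
Difference: 9.8500 − 11.3976 = -1.55 in.

-1.55 in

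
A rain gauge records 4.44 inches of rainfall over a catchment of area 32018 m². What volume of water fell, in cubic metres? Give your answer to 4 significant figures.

3611 cubic metres

Depth: 4.44 in × 25.4 = 112.776 mm.
1 mm over 1 m² is 1 L, so volume = 112.776 × 32018 = 3610862 L = 3611 m³.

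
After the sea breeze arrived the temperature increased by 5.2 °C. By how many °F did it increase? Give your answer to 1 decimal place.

A change of 1 °C equals a change of 1.8 °F: Δ°F = 5.2 × 1.8 = 9.4 °F.

9.4 °F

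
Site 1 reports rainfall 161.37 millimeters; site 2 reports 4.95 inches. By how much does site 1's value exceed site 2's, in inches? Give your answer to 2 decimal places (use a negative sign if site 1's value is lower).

1.40 in

site 1: 161.37 mm = 6.3531 in.
Difference: 6.3531 − 4.9500 = 1.40 in.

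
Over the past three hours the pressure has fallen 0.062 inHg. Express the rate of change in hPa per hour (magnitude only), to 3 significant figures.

0.700 hPa per hour

0.062 inHg / 3 h × 33.8639 hPa/inHg = 0.700 hPa/h.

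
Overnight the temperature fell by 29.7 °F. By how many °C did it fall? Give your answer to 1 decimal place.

For a temperature change the 32° offset cancels: Δ°C = 29.7 × 0.5556 = 16.5 °C.

16.5 °C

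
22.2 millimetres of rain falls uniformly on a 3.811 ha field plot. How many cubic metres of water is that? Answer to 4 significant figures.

846.0 cubic metres

Area: 3.811 ha = 38110 m².
1 mm over 1 m² is 1 L, so volume = 22.2 × 38110 = 846042 L = 846.0 m³.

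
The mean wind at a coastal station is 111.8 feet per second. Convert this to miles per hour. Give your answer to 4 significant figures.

1 ft/s = 0.681818 mph, so 111.8 × 0.681818 = 76.23 mph.

76.23 mph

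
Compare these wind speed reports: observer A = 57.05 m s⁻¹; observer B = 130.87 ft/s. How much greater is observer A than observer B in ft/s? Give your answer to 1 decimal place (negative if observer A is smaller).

56.3 ft/s

observer A: 57.05 m/s = 187.172 ft/s.
Difference: 187.172 − 130.870 = 56.3 ft/s.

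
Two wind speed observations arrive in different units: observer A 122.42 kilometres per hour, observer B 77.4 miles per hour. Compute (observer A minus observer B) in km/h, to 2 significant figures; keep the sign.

-2.1 km/h

observer B: 77.4 mph = 124.563 km/h.
Difference: 122.420 − 124.563 = -2.1 km/h.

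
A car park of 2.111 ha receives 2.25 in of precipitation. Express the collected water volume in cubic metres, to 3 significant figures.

1210 cubic metres

Depth: 2.25 in × 25.4 = 57.15 mm.
Area: 2.111 ha = 21110 m².
1 mm over 1 m² is 1 L, so volume = 57.15 × 21110 = 1206436.5 L = 1210 m³.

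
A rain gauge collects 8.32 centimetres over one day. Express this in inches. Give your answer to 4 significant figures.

3.276 in

1 cm = 0.393701 in, so 8.32 × 0.393701 = 3.276 in.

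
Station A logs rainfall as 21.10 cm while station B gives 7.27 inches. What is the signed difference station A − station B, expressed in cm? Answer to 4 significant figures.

station B: 7.27 in = 18.46580 cm.
Difference: 21.10000 − 18.46580 = 2.634 cm.

2.634 cm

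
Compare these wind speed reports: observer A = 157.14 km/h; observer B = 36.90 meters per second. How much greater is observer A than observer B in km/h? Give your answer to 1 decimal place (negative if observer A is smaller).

observer B: 36.90 m/s = 132.840 km/h.
Difference: 157.140 − 132.840 = 24.3 km/h.

24.3 km/h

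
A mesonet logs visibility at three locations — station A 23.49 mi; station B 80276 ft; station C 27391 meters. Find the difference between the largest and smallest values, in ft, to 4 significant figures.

station A: 23.49 SM = 124027.20 ft.
station C: 27391 m = 89865.49 ft.
Spread: 124027.20 − 80276.00 = 43750 ft.

43750 ft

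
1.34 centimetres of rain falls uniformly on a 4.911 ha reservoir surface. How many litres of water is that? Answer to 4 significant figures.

Depth: 1.34 cm × 10 = 13.4 mm.
Area: 4.911 ha = 49110 m².
1 mm over 1 m² is 1 L, so volume = 13.4 × 49110 = 658074 L ≈ 658100 L.

658100 litres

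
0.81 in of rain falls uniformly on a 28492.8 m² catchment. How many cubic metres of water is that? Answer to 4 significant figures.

586.2 cubic metres

Depth: 0.81 in × 25.4 = 20.574 mm.
1 mm over 1 m² is 1 L, so volume = 20.574 × 28492.8 = 586210.87 L = 586.2 m³.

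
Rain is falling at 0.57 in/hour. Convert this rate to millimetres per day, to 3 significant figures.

0.57 in/hour × 25.4 mm/in × 24 hour/day = 347 mm/day.

347 mm/day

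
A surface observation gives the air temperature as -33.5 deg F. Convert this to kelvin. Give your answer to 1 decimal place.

236.8 K

First to °C: -36.39 °C.
Then to K: 236.8 K.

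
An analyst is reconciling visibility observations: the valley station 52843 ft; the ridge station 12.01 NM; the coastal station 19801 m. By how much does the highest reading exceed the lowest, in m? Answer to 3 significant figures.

6140 m

the valley station: 52843 ft = 16106.55 m.
the ridge station: 12.01 nmi = 22242.52 m.
Spread: 22242.52 − 16106.55 = 6140 m.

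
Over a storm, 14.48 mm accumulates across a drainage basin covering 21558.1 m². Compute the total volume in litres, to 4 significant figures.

312200 litres

1 mm over 1 m² is 1 L, so volume = 14.48 × 21558.1 = 312161.29 L ≈ 312200 L.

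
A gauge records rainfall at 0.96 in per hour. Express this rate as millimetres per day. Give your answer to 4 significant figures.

0.96 in/hour × 25.4 mm/in × 24 hour/day = 585.2 mm/day.

585.2 mm/day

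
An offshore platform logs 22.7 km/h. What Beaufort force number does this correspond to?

22.7 km/h = 6.3 m/s, which is Beaufort 4 (moderate breeze, 5.5–7.9 m/s).

Beaufort force 4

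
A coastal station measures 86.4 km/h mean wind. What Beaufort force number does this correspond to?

Beaufort force 9

86.4 km/h = 24.0 m/s, which is Beaufort 9 (strong gale, 20.8–24.4 m/s).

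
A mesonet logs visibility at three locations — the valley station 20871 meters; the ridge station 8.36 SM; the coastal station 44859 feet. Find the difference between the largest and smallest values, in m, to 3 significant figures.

the ridge station: 8.36 SM = 13454.12 m.
the coastal station: 44859 ft = 13673.02 m.
Spread: 20871.00 − 13454.12 = 7420 m.

7420 m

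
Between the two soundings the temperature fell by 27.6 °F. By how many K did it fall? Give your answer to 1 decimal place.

15.3 K

For a temperature change the 32° offset cancels: ΔK = 27.6 × 0.5556 = 15.3 K.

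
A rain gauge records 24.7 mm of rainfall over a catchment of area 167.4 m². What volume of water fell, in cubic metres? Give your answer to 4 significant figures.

4.135 cubic metres

1 mm over 1 m² is 1 L, so volume = 24.7 × 167.4 = 4134.78 L = 4.135 m³.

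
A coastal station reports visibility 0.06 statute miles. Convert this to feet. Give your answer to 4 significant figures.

316.8 ft

1 SM = 5280 ft, so 0.06 × 5280 = 316.8 ft.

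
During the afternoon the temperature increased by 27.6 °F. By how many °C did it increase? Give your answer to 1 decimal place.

For a temperature change the 32° offset cancels: Δ°C = 27.6 × 0.5556 = 15.3 °C.

15.3 °C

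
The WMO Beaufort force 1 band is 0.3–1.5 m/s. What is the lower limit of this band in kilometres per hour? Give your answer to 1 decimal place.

1.1 km/h

0.3–1.5 m/s × 3.6 = 1.1–5.4 km/h.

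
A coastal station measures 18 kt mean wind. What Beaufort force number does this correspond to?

18 kt lies in the Beaufort 5 band (fresh breeze, 17–21 kt).

Beaufort force 5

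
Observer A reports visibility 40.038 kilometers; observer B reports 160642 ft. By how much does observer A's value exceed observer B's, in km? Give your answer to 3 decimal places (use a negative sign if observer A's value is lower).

-8.926 km

observer B: 160642 ft = 48.96368 km.
Difference: 40.03800 − 48.96368 = -8.926 km.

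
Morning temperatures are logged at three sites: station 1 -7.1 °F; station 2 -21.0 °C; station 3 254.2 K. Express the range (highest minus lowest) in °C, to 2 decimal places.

station 1: -7.1 °F = -21.722 °C.
station 3: 254.2 K = -18.950 °C.
Spread: (-18.950) − (-21.722) = 2.772 °C.

2.77 °C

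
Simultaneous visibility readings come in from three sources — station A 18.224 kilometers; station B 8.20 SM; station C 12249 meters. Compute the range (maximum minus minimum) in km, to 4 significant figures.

5.975 km

station B: 8.20 SM = 13.19662 km.
station C: 12249 m = 12.24900 km.
Spread: 18.22400 − 12.24900 = 5.975 km.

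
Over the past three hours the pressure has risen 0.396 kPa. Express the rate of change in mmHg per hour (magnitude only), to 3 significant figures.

0.396 kPa / 3 h × 7.50062 mmHg/kPa = 0.990 mmHg/h.

0.990 mmHg per hour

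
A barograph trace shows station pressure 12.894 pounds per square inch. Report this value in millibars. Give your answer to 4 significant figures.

889.0 mb

1 psi = 68.9476 mb, so 12.894 × 68.9476 = 889.0 mb.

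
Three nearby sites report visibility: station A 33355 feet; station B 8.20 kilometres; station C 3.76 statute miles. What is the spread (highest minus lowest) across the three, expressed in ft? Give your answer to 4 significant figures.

station B: 8.20 km = 26902.89 ft.
station C: 3.76 SM = 19852.80 ft.
Spread: 33355.00 − 19852.80 = 13500 ft.

13500 ft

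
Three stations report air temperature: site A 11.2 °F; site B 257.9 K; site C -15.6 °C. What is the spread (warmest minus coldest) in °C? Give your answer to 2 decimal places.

site A: 11.2 °F = -11.556 °C.
site B: 257.9 K = -15.250 °C.
Spread: (-11.556) − (-15.600) = 4.044 °C.

4.04 °C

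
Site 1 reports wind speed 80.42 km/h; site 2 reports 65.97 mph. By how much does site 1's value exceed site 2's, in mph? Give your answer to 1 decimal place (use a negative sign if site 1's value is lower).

-16.0 mph

site 1: 80.42 km/h = 49.971 mph.
Difference: 49.971 − 65.970 = -16.0 mph.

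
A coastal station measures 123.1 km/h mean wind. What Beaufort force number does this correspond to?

Beaufort force 12

123.1 km/h = 34.2 m/s, which is Beaufort 12 (hurricane force, ≥32.7 m/s).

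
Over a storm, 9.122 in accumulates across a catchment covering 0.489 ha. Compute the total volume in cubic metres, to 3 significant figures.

Depth: 9.122 in × 25.4 = 231.6988 mm.
Area: 0.489 ha = 4890 m².
1 mm over 1 m² is 1 L, so volume = 231.6988 × 4890 = 1133007.1 L = 1130 m³.

1130 cubic metres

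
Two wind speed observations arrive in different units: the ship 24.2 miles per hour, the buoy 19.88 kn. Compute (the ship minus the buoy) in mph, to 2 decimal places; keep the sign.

the buoy: 19.88 kt = 22.8775 mph.
Difference: 24.2000 − 22.8775 = 1.32 mph.

1.32 mph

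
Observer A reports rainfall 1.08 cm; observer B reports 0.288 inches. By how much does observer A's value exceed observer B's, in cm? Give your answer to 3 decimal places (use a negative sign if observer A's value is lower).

observer B: 0.288 in = 0.73152 cm.
Difference: 1.08000 − 0.73152 = 0.348 cm.

0.348 cm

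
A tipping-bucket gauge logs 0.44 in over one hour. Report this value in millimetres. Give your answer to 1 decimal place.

11.2 mm

1 in = 25.4 mm, so 0.44 × 25.4 = 11.2 mm.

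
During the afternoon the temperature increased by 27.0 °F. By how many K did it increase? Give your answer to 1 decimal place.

A change of 1 °C equals a change of 1.8 °F: ΔK = 27.0 × 0.5556 = 15.0 K.

15.0 K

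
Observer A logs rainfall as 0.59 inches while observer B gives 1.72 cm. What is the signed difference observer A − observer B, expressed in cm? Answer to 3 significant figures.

-0.221 cm

observer A: 0.59 in = 1.49860 cm.
Difference: 1.49860 − 1.72000 = -0.221 cm.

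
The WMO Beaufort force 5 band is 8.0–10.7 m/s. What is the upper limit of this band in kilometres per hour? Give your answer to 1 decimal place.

8.0–10.7 m/s × 3.6 = 28.8–38.5 km/h.

38.5 km/h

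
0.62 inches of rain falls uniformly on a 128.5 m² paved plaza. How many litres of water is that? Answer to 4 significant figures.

2024 litres

Depth: 0.62 in × 25.4 = 15.748 mm.
1 mm over 1 m² is 1 L, so volume = 15.748 × 128.5 = 2023.618 L ≈ 2024 L.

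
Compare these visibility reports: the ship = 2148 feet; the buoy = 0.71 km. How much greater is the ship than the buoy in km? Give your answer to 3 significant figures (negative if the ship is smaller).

-0.0553 km

the ship: 2148 ft = 0.654710 km.
Difference: 0.654710 − 0.710000 = -0.0553 km.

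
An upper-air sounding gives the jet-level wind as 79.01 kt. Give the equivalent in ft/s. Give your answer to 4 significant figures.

133.4 ft/s

1 kt = 1.68781 ft/s, so 79.01 × 1.68781 = 133.4 ft/s.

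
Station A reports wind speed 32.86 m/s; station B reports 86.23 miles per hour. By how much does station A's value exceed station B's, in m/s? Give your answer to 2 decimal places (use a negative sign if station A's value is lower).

-5.69 m/s

station B: 86.23 mph = 38.5483 m/s.
Difference: 32.8600 − 38.5483 = -5.69 m/s.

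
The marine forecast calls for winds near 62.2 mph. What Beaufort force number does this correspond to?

62.2 mph = 27.8 m/s, which is Beaufort 10 (storm, 24.5–28.4 m/s).

Beaufort force 10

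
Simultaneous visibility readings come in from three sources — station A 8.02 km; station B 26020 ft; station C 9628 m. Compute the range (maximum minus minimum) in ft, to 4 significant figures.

5568 ft

station A: 8.02 km = 26312.34 ft.
station C: 9628 m = 31587.93 ft.
Spread: 31587.93 − 26020.00 = 5568 ft.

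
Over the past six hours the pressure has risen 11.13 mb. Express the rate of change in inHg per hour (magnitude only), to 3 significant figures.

11.13 mb / 6 h × 0.02953 inHg/mb = 0.0548 inHg/h.

0.0548 inHg per hour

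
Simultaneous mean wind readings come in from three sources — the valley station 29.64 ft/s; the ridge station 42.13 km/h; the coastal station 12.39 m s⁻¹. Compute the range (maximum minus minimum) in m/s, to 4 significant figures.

3.356 m/s

the valley station: 29.64 ft/s = 9.03427 m/s.
the ridge station: 42.13 km/h = 11.70278 m/s.
Spread: 12.39000 − 9.03427 = 3.356 m/s.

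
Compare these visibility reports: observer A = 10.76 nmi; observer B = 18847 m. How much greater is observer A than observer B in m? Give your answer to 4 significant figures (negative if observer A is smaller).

1081 m

observer A: 10.76 nmi = 19927.52 m.
Difference: 19927.52 − 18847.00 = 1081 m.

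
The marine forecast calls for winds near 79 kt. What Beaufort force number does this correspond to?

79 kt lies in the Beaufort 12 band (hurricane force, ≥64 kt).

Beaufort force 12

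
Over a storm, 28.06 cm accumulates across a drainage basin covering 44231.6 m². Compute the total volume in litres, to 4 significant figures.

Depth: 28.06 cm × 10 = 280.6 mm.
1 mm over 1 m² is 1 L, so volume = 280.6 × 44231.6 = 12411387 L ≈ 12410000 L.

12410000 litres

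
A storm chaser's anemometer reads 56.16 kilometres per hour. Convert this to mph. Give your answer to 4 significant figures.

1 km/h = 0.621371 mph, so 56.16 × 0.621371 = 34.90 mph.

34.90 mph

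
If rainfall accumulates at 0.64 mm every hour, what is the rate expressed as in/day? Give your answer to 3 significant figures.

0.605 in/day

0.64 mm/hour × 0.0393701 in/mm × 24 hour/day = 0.605 in/day.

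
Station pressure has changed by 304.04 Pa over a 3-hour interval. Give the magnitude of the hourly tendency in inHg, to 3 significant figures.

304.04 Pa / 3 h × 0.0002953 inHg/Pa = 0.0299 inHg/h.

0.0299 inHg per hour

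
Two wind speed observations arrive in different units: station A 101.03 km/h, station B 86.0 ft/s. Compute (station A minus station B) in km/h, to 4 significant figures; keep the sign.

station B: 86.0 ft/s = 94.36608 km/h.
Difference: 101.03000 − 94.36608 = 6.664 km/h.

6.664 km/h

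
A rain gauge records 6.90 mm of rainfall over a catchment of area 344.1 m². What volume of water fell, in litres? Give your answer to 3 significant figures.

1 mm over 1 m² is 1 L, so volume = 6.9 × 344.1 = 2374.29 L ≈ 2370 L.

2370 litres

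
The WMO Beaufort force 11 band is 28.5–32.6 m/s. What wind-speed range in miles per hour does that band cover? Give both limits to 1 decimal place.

63.8 to 72.9 mph

28.5–32.6 m/s × 2.237 = 63.8–72.9 mph.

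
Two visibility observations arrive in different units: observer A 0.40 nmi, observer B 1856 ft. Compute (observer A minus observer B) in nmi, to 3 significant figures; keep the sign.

0.0945 nmi

observer B: 1856 ft = 0.305458 nmi.
Difference: 0.400000 − 0.305458 = 0.0945 nmi.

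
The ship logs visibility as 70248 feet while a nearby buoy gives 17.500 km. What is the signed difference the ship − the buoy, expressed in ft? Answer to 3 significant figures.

12800 ft

the buoy: 17.500 km = 57414.70 ft.
Difference: 70248.00 − 57414.70 = 12800 ft.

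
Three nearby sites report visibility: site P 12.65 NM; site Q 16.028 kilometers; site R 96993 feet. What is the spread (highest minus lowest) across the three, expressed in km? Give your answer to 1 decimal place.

site P: 12.65 nmi = 23.428 km.
site R: 96993 ft = 29.563 km.
Spread: 29.563 − 16.028 = 13.5 km.

13.5 km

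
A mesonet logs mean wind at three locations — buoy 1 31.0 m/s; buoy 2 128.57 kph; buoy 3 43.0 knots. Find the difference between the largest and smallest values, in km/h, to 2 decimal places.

48.93 km/h

buoy 1: 31.0 m/s = 111.6000 km/h.
buoy 3: 43.0 kt = 79.6360 km/h.
Spread: 128.5700 − 79.6360 = 48.93 km/h.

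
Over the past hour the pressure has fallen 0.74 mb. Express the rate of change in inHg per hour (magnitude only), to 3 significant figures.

0.0219 inHg per hour

0.74 mb / 1 h × 0.02953 inHg/mb = 0.0219 inHg/h.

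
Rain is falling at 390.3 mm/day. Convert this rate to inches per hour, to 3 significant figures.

0.640 in/hour

390.3 mm/day × 0.0393701 in/mm × 0.0416667 day/hour = 0.640 in/hour.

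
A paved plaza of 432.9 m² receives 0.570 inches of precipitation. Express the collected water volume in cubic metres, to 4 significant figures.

6.268 cubic metres

Depth: 0.570 in × 25.4 = 14.478 mm.
1 mm over 1 m² is 1 L, so volume = 14.478 × 432.9 = 6267.5262 L = 6.268 m³.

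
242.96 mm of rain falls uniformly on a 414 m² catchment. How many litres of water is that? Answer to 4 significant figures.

1 mm over 1 m² is 1 L, so volume = 242.96 × 414 = 100585.44 L ≈ 100600 L.

100600 litres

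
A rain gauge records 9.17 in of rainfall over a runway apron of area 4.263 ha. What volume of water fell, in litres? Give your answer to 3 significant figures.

9930000 litres

Depth: 9.17 in × 25.4 = 232.918 mm.
Area: 4.263 ha = 42630 m².
1 mm over 1 m² is 1 L, so volume = 232.918 × 42630 = 9929294.3 L ≈ 9930000 L.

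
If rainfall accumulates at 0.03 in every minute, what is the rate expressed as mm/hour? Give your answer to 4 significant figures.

0.03 in/minute × 25.4 mm/in × 60 minute/hour = 45.72 mm/hour.

45.72 mm/hour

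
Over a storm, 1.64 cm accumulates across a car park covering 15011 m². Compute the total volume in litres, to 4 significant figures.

Depth: 1.64 cm × 10 = 16.4 mm.
1 mm over 1 m² is 1 L, so volume = 16.4 × 15011 = 246180.4 L ≈ 246200 L.

246200 litres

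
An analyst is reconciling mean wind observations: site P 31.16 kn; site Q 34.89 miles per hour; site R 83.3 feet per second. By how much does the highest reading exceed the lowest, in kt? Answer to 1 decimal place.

site Q: 34.89 mph = 30.319 kt.
site R: 83.3 ft/s = 49.354 kt.
Spread: 49.354 − 30.319 = 19.0 kt.

19.0 kt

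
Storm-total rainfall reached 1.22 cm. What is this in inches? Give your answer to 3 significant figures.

0.480 in

1 cm = 0.393701 in, so 1.22 × 0.393701 = 0.480 in.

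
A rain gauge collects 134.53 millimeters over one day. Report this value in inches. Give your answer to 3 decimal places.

1 mm = 0.0393701 in, so 134.53 × 0.0393701 = 5.296 in.

5.296 in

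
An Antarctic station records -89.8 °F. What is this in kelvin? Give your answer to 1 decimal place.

First to °C: -67.67 °C.
Then to K: 205.5 K.

205.5 K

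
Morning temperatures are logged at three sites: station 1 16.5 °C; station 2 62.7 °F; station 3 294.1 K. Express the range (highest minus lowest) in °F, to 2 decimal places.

8.01 °F

station 2: 62.7 °F = 17.056 °C.
station 3: 294.1 K = 20.950 °C.
Spread: 20.950 − 16.500 = 4.450 °C = 8.01 °F.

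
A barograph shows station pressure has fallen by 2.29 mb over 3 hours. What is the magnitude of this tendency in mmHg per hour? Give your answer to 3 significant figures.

2.29 mb / 3 h × 0.750062 mmHg/mb = 0.573 mmHg/h.

0.573 mmHg per hour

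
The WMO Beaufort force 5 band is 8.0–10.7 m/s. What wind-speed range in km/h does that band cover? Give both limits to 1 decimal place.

28.8 to 38.5 km/h

8.0–10.7 m/s × 3.6 = 28.8–38.5 km/h.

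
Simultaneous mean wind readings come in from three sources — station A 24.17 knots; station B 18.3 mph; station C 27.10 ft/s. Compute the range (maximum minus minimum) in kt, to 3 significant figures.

station B: 18.3 mph = 15.9023 kt.
station C: 27.10 ft/s = 16.0563 kt.
Spread: 24.1700 − 15.9023 = 8.27 kt.

8.27 kt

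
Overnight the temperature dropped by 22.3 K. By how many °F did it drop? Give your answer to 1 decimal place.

40.1 °F

A change of 1 °C equals a change of 1.8 °F: Δ°F = 22.3 × 1.8 = 40.1 °F.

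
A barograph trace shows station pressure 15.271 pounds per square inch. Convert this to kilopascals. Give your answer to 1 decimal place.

1 psi = 6.89476 kPa, so 15.271 × 6.89476 = 105.3 kPa.

105.3 kPa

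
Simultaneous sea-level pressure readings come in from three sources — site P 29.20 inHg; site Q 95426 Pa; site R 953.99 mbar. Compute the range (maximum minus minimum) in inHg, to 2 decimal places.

site Q: 95426 Pa = 28.1793 inHg.
site R: 953.99 mb = 28.1713 inHg.
Spread: 29.2000 − 28.1713 = 1.03 inHg.

1.03 inHg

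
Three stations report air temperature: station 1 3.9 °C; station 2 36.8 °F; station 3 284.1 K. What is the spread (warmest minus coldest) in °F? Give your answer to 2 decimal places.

station 2: 36.8 °F = 2.667 °C.
station 3: 284.1 K = 10.950 °C.
Spread: 10.950 − 2.667 = 8.283 °C = 14.91 °F.

14.91 °F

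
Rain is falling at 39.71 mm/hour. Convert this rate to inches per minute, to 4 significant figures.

39.71 mm/hour × 0.0393701 in/mm × 0.0166667 hour/minute = 0.02606 in/minute.

0.02606 in/minute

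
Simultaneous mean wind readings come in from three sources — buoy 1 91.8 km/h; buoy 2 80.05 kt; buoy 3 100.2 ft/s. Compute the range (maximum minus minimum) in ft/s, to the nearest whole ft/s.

buoy 1: 91.8 km/h = 83.66 ft/s.
buoy 2: 80.05 kt = 135.11 ft/s.
Spread: 135.11 − 83.66 = 51 ft/s.

51 ft/s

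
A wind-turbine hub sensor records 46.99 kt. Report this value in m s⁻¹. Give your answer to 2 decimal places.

1 kt = 0.514444 m/s, so 46.99 × 0.514444 = 24.17 m/s.

24.17 m/s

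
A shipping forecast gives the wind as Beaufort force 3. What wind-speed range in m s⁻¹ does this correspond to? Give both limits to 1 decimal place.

Beaufort 3 (gentle breeze) spans 3.4–5.4 m/s.

3.4 to 5.4 m/s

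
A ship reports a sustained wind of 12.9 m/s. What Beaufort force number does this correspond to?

Beaufort force 6

12.9 m/s lies in the Beaufort 6 band (strong breeze, 10.8–13.8 m/s).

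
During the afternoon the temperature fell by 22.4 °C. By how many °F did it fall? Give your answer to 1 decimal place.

Converting a difference, only the 9/5 scale factor applies: Δ°F = 22.4 × 1.8 = 40.3 °F.

40.3 °F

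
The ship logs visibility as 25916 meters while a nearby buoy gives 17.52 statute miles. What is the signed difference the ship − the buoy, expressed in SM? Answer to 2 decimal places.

the ship: 25916 m = 16.1035 SM.
Difference: 16.1035 − 17.5200 = -1.42 SM.

-1.42 SM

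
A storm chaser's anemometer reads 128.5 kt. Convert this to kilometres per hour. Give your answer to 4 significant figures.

1 kt = 1.852 km/h, so 128.5 × 1.852 = 238.0 km/h.

238.0 km/h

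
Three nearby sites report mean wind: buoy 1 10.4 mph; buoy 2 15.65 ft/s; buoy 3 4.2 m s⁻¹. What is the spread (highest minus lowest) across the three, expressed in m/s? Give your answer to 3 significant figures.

0.570 m/s

buoy 1: 10.4 mph = 4.64922 m/s.
buoy 2: 15.65 ft/s = 4.77012 m/s.
Spread: 4.77012 − 4.20000 = 0.570 m/s.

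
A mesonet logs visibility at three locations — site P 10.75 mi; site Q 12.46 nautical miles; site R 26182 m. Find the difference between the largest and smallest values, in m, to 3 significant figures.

site P: 10.75 SM = 17300.45 m.
site Q: 12.46 nmi = 23075.92 m.
Spread: 26182.00 − 17300.45 = 8880 m.

8880 m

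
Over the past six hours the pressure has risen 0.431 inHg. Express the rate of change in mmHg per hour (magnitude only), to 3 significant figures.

1.82 mmHg per hour

0.431 inHg / 6 h × 25.4 mmHg/inHg = 1.82 mmHg/h.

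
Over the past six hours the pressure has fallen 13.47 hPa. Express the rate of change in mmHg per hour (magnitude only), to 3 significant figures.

1.68 mmHg per hour

13.47 hPa / 6 h × 0.750062 mmHg/hPa = 1.68 mmHg/h.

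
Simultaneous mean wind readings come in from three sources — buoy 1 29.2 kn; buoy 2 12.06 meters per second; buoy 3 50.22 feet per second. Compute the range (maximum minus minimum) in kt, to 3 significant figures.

buoy 2: 12.06 m/s = 23.4428 kt.
buoy 3: 50.22 ft/s = 29.7545 kt.
Spread: 29.7545 − 23.4428 = 6.31 kt.

6.31 kt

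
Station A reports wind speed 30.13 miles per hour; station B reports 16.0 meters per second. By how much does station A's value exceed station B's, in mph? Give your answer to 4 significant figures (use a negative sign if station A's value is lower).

-5.661 mph

station B: 16.0 m/s = 35.79098 mph.
Difference: 30.13000 − 35.79098 = -5.661 mph.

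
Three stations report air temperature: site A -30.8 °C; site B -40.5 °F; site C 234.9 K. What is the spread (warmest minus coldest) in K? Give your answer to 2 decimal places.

site B: -40.5 °F = -40.278 °C.
site C: 234.9 K = -38.250 °C.
Spread: (-30.800) − (-40.278) = 9.478 °C.

9.48 K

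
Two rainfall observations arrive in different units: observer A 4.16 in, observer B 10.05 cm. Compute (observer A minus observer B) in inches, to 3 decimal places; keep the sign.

0.203 in

observer B: 10.05 cm = 3.95669 in.
Difference: 4.16000 − 3.95669 = 0.203 in.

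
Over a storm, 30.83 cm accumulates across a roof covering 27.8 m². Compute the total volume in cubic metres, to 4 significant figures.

8.571 cubic metres

Depth: 30.83 cm × 10 = 308.3 mm.
1 mm over 1 m² is 1 L, so volume = 308.3 × 27.8 = 8570.74 L = 8.571 m³.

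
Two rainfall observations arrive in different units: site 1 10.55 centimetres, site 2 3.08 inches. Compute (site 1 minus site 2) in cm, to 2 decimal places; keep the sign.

2.73 cm

site 2: 3.08 in = 7.8232 cm.
Difference: 10.5500 − 7.8232 = 2.73 cm.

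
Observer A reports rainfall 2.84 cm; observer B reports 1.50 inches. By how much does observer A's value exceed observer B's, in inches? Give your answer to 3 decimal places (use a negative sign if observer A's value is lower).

-0.382 in

observer A: 2.84 cm = 1.11811 in.
Difference: 1.11811 − 1.50000 = -0.382 in.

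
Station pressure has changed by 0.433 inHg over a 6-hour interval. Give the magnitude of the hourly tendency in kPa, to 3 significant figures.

0.244 kPa per hour

0.433 inHg / 6 h × 3.38639 kPa/inHg = 0.244 kPa/h.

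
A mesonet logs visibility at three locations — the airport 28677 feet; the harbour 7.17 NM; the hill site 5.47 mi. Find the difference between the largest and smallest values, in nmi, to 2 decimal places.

the airport: 28677 ft = 4.7196 nmi.
the hill site: 5.47 SM = 4.7533 nmi.
Spread: 7.1700 − 4.7196 = 2.45 nmi.

2.45 nmi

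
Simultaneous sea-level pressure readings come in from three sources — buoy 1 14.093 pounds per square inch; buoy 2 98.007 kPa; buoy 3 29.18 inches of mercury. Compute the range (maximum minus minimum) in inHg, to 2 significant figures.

0.49 inHg

buoy 1: 14.093 psi = 28.6936 inHg.
buoy 2: 98.007 kPa = 28.9414 inHg.
Spread: 29.1800 − 28.6936 = 0.49 inHg.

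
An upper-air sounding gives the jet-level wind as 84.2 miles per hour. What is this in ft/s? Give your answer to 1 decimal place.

1 mph = 1.46667 ft/s, so 84.2 × 1.46667 = 123.5 ft/s.

123.5 ft/s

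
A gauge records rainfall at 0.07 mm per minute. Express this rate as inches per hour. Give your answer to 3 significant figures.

0.165 in/hour

0.07 mm/minute × 0.0393701 in/mm × 60 minute/hour = 0.165 in/hour.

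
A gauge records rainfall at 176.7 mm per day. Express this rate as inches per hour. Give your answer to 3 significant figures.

0.290 in/hour

176.7 mm/day × 0.0393701 in/mm × 0.0416667 day/hour = 0.290 in/hour.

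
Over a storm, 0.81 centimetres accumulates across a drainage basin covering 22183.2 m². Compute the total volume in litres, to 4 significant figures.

179700 litres

Depth: 0.81 cm × 10 = 8.1 mm.
1 mm over 1 m² is 1 L, so volume = 8.1 × 22183.2 = 179683.92 L ≈ 179700 L.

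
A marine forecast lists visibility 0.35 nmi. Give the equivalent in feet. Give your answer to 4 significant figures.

1 nmi = 6076.12 ft, so 0.35 × 6076.12 = 2127 ft.

2127 ft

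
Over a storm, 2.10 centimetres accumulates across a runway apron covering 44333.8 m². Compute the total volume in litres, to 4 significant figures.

Depth: 2.10 cm × 10 = 21 mm.
1 mm over 1 m² is 1 L, so volume = 21 × 44333.8 = 931009.8 L ≈ 931000 L.

931000 litres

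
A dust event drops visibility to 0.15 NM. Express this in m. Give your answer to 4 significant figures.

1 nmi = 1852 m, so 0.15 × 1852 = 277.8 m.

277.8 m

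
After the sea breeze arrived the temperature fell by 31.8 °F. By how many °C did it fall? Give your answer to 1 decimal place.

A change of 1 °C equals a change of 1.8 °F: Δ°C = 31.8 × 0.5556 = 17.7 °C.

17.7 °C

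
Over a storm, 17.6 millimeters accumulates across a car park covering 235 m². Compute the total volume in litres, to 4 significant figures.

4136 litres

1 mm over 1 m² is 1 L, so volume = 17.6 × 235 = 4136 L.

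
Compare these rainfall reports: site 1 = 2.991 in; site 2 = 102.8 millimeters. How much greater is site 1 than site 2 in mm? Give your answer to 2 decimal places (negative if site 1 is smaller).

-26.83 mm

site 1: 2.991 in = 75.9714 mm.
Difference: 75.9714 − 102.8000 = -26.83 mm.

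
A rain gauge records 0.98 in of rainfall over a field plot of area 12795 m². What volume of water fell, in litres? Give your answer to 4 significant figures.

318500 litres

Depth: 0.98 in × 25.4 = 24.892 mm.
1 mm over 1 m² is 1 L, so volume = 24.892 × 12795 = 318493.14 L ≈ 318500 L.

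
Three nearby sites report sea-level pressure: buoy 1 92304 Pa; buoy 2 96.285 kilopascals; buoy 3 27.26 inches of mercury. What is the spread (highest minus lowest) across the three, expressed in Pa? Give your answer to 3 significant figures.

3980 Pa

buoy 2: 96.285 kPa = 96285.00 Pa.
buoy 3: 27.26 inHg = 92312.96 Pa.
Spread: 96285.00 − 92304.00 = 3980 Pa.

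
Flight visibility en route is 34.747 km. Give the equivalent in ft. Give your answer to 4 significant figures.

1 km = 3280.84 ft, so 34.747 × 3280.84 = 114000 ft.

114000 ft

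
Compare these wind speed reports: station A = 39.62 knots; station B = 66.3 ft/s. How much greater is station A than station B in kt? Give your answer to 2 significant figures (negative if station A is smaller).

station B: 66.3 ft/s = 39.2817 kt.
Difference: 39.6200 − 39.2817 = 0.34 kt.

0.34 kt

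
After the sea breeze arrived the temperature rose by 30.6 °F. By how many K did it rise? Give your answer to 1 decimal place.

A change of 1 °C equals a change of 1.8 °F: ΔK = 30.6 × 0.5556 = 17.0 K.

17.0 K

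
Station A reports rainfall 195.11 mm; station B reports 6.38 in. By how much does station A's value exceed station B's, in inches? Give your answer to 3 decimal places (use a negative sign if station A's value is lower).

1.301 in

station A: 195.11 mm = 7.681496 in.
Difference: 7.681496 − 6.380000 = 1.301 in.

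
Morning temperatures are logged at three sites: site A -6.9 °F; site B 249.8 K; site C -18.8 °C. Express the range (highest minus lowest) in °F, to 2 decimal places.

8.19 °F

site A: -6.9 °F = -21.611 °C.
site B: 249.8 K = -23.350 °C.
Spread: (-18.800) − (-23.350) = 4.550 °C = 8.19 °F.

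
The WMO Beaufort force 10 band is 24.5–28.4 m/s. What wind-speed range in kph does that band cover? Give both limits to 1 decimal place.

88.2 to 102.2 km/h

24.5–28.4 m/s × 3.6 = 88.2–102.2 km/h.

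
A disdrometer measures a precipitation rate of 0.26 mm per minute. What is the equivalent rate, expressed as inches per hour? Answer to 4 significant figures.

0.6142 in/hour

0.26 mm/minute × 0.0393701 in/mm × 60 minute/hour = 0.6142 in/hour.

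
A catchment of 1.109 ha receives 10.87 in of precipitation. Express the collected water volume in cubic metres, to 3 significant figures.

3060 cubic metres

Depth: 10.87 in × 25.4 = 276.098 mm.
Area: 1.109 ha = 11090 m².
1 mm over 1 m² is 1 L, so volume = 276.098 × 11090 = 3061926.8 L = 3060 m³.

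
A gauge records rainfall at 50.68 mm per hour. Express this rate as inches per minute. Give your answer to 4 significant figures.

50.68 mm/hour × 0.0393701 in/mm × 0.0166667 hour/minute = 0.03325 in/minute.

0.03325 in/minute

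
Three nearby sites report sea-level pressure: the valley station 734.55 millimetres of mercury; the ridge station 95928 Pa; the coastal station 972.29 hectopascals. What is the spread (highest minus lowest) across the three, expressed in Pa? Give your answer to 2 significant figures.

the valley station: 734.55 mmHg = 97931.96 Pa.
the coastal station: 972.29 hPa = 97229.00 Pa.
Spread: 97931.96 − 95928.00 = 2000 Pa.

2000 Pa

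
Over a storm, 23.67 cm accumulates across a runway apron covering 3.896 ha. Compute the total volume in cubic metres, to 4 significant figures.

Depth: 23.67 cm × 10 = 236.7 mm.
Area: 3.896 ha = 38960 m².
1 mm over 1 m² is 1 L, so volume = 236.7 × 38960 = 9221832 L = 9222 m³.

9222 cubic metres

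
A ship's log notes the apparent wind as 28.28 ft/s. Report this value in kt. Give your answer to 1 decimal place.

1 ft/s = 0.592484 kt, so 28.28 × 0.592484 = 16.8 kt.

16.8 kt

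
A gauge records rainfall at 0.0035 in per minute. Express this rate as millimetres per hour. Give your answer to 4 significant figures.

0.0035 in/minute × 25.4 mm/in × 60 minute/hour = 5.334 mm/hour.

5.334 mm/hour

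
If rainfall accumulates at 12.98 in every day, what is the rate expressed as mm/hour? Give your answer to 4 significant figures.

13.74 mm/hour

12.98 in/day × 25.4 mm/in × 0.0416667 day/hour = 13.74 mm/hour.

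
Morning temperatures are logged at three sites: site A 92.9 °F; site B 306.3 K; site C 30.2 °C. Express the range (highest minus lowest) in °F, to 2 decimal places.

6.54 °F

site A: 92.9 °F = 33.833 °C.
site B: 306.3 K = 33.150 °C.
Spread: 33.833 − 30.200 = 3.633 °C = 6.54 °F.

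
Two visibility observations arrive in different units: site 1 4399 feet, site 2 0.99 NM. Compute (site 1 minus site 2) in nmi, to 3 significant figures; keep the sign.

site 1: 4399 ft = 0.72398 nmi.
Difference: 0.72398 − 0.99000 = -0.266 nmi.

-0.266 nmi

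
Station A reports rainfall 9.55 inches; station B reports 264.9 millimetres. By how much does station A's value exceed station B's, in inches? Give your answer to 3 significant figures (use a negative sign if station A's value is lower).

-0.879 in

station B: 264.9 mm = 10.42913 in.
Difference: 9.55000 − 10.42913 = -0.879 in.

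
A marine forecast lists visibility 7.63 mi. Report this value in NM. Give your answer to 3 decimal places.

6.630 nmi

1 SM = 0.868976 nmi, so 7.63 × 0.868976 = 6.630 nmi.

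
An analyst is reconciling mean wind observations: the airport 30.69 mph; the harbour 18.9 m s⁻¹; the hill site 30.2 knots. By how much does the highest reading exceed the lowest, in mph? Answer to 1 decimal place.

the harbour: 18.9 m/s = 42.278 mph.
the hill site: 30.2 kt = 34.754 mph.
Spread: 42.278 − 30.690 = 11.6 mph.

11.6 mph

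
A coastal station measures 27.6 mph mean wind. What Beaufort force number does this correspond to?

27.6 mph = 12.3 m/s, which is Beaufort 6 (strong breeze, 10.8–13.8 m/s).

Beaufort force 6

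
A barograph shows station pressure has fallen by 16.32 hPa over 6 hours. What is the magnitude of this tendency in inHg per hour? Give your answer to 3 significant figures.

0.0803 inHg per hour

16.32 hPa / 6 h × 0.02953 inHg/hPa = 0.0803 inHg/h.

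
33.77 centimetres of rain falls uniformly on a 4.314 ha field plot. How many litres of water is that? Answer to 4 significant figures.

Depth: 33.77 cm × 10 = 337.7 mm.
Area: 4.314 ha = 43140 m².
1 mm over 1 m² is 1 L, so volume = 337.7 × 43140 = 14568378 L ≈ 14570000 L.

14570000 litres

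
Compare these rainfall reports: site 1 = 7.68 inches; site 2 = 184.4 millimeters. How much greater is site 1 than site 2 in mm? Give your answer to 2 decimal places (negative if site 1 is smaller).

site 1: 7.68 in = 195.0720 mm.
Difference: 195.0720 − 184.4000 = 10.67 mm.

10.67 mm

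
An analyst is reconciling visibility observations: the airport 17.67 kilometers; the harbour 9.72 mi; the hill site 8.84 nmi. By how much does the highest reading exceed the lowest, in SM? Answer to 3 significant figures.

the airport: 17.67 km = 10.9796 SM.
the hill site: 8.84 nmi = 10.1729 SM.
Spread: 10.9796 − 9.7200 = 1.26 SM.

1.26 SM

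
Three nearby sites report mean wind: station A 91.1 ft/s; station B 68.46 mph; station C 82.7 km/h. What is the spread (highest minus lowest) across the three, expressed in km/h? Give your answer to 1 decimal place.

27.5 km/h

station A: 91.1 ft/s = 99.962 km/h.
station B: 68.46 mph = 110.176 km/h.
Spread: 110.176 − 82.700 = 27.5 km/h.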